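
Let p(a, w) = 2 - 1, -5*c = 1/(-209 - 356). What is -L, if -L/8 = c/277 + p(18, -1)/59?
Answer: 6260672/46168975 ≈ 0.13560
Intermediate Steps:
c = 1/2825 (c = -1/(5*(-209 - 356)) = -1/5/(-565) = -1/5*(-1/565) = 1/2825 ≈ 0.00035398)
p(a, w) = 1
L = -6260672/46168975 (L = -8*((1/2825)/277 + 1/59) = -8*((1/2825)*(1/277) + 1*(1/59)) = -8*(1/782525 + 1/59) = -8*782584/46168975 = -6260672/46168975 ≈ -0.13560)
-L = -1*(-6260672/46168975) = 6260672/46168975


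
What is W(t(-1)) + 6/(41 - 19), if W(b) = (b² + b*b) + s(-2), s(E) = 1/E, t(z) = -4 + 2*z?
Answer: 1579/22 ≈ 71.773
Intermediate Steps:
W(b) = -½ + 2*b² (W(b) = (b² + b*b) + 1/(-2) = (b² + b²) - ½ = 2*b² - ½ = -½ + 2*b²)
W(t(-1)) + 6/(41 - 19) = (-½ + 2*(-4 + 2*(-1))²) + 6/(41 - 19) = (-½ + 2*(-4 - 2)²) + 6/22 = (-½ + 2*(-6)²) + 6*(1/22) = (-½ + 2*36) + 3/11 = (-½ + 72) + 3/11 = 143/2 + 3/11 = 1579/22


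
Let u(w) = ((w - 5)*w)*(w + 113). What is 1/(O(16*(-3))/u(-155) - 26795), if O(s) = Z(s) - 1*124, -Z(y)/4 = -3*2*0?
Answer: -8400/225077999 ≈ -3.7320e-5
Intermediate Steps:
Z(y) = 0 (Z(y) = -4*(-3*2)*0 = -(-24)*0 = -4*0 = 0)
O(s) = -124 (O(s) = 0 - 1*124 = 0 - 124 = -124)
u(w) = w*(-5 + w)*(113 + w) (u(w) = ((-5 + w)*w)*(113 + w) = (w*(-5 + w))*(113 + w) = w*(-5 + w)*(113 + w))
1/(O(16*(-3))/u(-155) - 26795) = 1/(-124*(-1/(155*(-565 + (-155)**2 + 108*(-155)))) - 26795) = 1/(-124*(-1/(155*(-565 + 24025 - 16740))) - 26795) = 1/(-124/((-155*6720)) - 26795) = 1/(-124/(-1041600) - 26795) = 1/(-124*(-1/1041600) - 26795) = 1/(1/8400 - 26795) = 1/(-225077999/8400) = -8400/225077999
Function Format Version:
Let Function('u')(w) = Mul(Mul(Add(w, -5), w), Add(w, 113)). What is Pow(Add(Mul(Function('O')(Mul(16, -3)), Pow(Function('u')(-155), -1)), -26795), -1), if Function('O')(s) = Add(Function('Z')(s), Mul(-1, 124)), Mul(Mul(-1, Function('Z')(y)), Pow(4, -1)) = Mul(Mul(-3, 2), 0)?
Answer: Rational(-8400, 225077999) ≈ -3.7320e-5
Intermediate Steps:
Function('Z')(y) = 0 (Function('Z')(y) = Mul(-4, Mul(Mul(-3, 2), 0)) = Mul(-4, Mul(-6, 0)) = Mul(-4, 0) = 0)
Function('O')(s) = -124 (Function('O')(s) = Add(0, Mul(-1, 124)) = Add(0, -124) = -124)
Function('u')(w) = Mul(w, Add(-5, w), Add(113, w)) (Function('u')(w) = Mul(Mul(Add(-5, w), w), Add(113, w)) = Mul(Mul(w, Add(-5, w)), Add(113, w)) = Mul(w, Add(-5, w), Add(113, w)))
Pow(Add(Mul(Function('O')(Mul(16, -3)), Pow(Function('u')(-155), -1)), -26795), -1) = Pow(Add(Mul(-124, Pow(Mul(-155, Add(-565, Pow(-155, 2), Mul(108, -155))), -1)), -26795), -1) = Pow(Add(Mul(-124, Pow(Mul(-155, Add(-565, 24025, -16740)), -1)), -26795), -1) = Pow(Add(Mul(-124, Pow(Mul(-155, 6720), -1)), -26795), -1) = Pow(Add(Mul(-124, Pow(-1041600, -1)), -26795), -1) = Pow(Add(Mul(-124, Rational(-1, 1041600)), -26795), -1) = Pow(Add(Rational(1, 8400), -26795), -1) = Pow(Rational(-225077999, 8400), -1) = Rational(-8400, 225077999)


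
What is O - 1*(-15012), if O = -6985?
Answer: 8027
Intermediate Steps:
O - 1*(-15012) = -6985 - 1*(-15012) = -6985 + 15012 = 8027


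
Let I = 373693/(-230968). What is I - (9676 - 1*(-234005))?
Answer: -56282886901/230968 ≈ -2.4368e+5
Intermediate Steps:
I = -373693/230968 (I = 373693*(-1/230968) = -373693/230968 ≈ -1.6179)
I - (9676 - 1*(-234005)) = -373693/230968 - (9676 - 1*(-234005)) = -373693/230968 - (9676 + 234005) = -373693/230968 - 1*243681 = -373693/230968 - 243681 = -56282886901/230968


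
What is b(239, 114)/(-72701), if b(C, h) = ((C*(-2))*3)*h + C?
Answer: 163237/72701 ≈ 2.2453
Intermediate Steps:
b(C, h) = C - 6*C*h (b(C, h) = (-2*C*3)*h + C = (-6*C)*h + C = -6*C*h + C = C - 6*C*h)
b(239, 114)/(-72701) = (239*(1 - 6*114))/(-72701) = (239*(1 - 684))*(-1/72701) = (239*(-683))*(-1/72701) = -163237*(-1/72701) = 163237/72701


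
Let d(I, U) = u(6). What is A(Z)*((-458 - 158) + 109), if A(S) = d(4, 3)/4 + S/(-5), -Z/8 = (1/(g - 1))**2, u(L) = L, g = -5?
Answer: -23491/30 ≈ -783.03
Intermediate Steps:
d(I, U) = 6
Z = -2/9 (Z = -8/(-5 - 1)**2 = -8*(1/(-6))**2 = -8*(-1/6)**2 = -8*1/36 = -2/9 ≈ -0.22222)
A(S) = 3/2 - S/5 (A(S) = 6/4 + S/(-5) = 6*(1/4) + S*(-1/5) = 3/2 - S/5)
A(Z)*((-458 - 158) + 109) = (3/2 - 1/5*(-2/9))*((-458 - 158) + 109) = (3/2 + 2/45)*(-616 + 109) = (139/90)*(-507) = -23491/30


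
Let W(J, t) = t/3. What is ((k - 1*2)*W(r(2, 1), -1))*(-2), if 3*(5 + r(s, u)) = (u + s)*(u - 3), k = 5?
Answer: 2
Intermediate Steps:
r(s, u) = -5 + (-3 + u)*(s + u)/3 (r(s, u) = -5 + ((u + s)*(u - 3))/3 = -5 + ((s + u)*(-3 + u))/3 = -5 + ((-3 + u)*(s + u))/3 = -5 + (-3 + u)*(s + u)/3)
W(J, t) = t/3 (W(J, t) = t*(⅓) = t/3)
((k - 1*2)*W(r(2, 1), -1))*(-2) = ((5 - 1*2)*((⅓)*(-1)))*(-2) = ((5 - 2)*(-⅓))*(-2) = (3*(-⅓))*(-2) = -1*(-2) = 2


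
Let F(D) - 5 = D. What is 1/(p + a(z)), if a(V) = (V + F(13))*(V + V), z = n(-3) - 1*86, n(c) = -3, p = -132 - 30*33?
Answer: 1/11516 ≈ 8.6836e-5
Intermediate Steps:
p = -1122 (p = -132 - 990 = -1122)
F(D) = 5 + D
z = -89 (z = -3 - 1*86 = -3 - 86 = -89)
a(V) = 2*V*(18 + V) (a(V) = (V + (5 + 13))*(V + V) = (V + 18)*(2*V) = (18 + V)*(2*V) = 2*V*(18 + V))
1/(p + a(z)) = 1/(-1122 + 2*(-89)*(18 - 89)) = 1/(-1122 + 2*(-89)*(-71)) = 1/(-1122 + 12638) = 1/11516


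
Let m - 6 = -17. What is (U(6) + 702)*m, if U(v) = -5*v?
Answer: -7392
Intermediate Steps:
m = -11 (m = 6 - 17 = -11)
(U(6) + 702)*m = (-5*6 + 702)*(-11) = (-30 + 702)*(-11) = 672*(-11) = -7392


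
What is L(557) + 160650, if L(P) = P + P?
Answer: 161764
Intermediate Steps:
L(P) = 2*P
L(557) + 160650 = 2*557 + 160650 = 1114 + 160650 = 161764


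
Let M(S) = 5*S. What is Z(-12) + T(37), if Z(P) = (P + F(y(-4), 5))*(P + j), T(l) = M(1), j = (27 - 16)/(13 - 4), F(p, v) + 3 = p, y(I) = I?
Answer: 1888/9 ≈ 209.78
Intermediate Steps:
F(p, v) = -3 + p
j = 11/9 ≈ 1.2222
T(l) = 5 (T(l) = 5*1 = 5)
Z(P) = (-7 + P)*(11/9 + P) (Z(P) = (P + (-3 - 4))*(P + 11/9) = (P - 7)*(11/9 + P) = (-7 + P)*(11/9 + P))
Z(-12) + T(37) = (-77/9 + (-12)² - 52/9*(-12)) + 5 = (-77/9 + 144 + 208/3) + 5 = 1843/9 + 5 = 1888/9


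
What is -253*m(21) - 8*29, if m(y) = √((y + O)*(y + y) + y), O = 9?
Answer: -232 - 253*√1281 ≈ -9287.1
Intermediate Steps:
m(y) = √(y + 2*y*(9 + y)) (m(y) = √((y + 9)*(y + y) + y) = √((9 + y)*(2*y) + y) = √(2*y*(9 + y) + y) = √(y + 2*y*(9 + y)))
-253*m(21) - 8*29 = -253*√21*√(19 + 2*21) - 8*29 = -253*√21*√(19 + 42) - 232 = -253*√1281 - 232 = -232 - 253*√1281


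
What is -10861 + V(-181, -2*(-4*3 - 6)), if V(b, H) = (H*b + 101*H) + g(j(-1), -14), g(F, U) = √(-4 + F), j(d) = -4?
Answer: -13741 + 2*I*√2 ≈ -13741.0 + 2.8284*I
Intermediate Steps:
V(b, H) = 101*H + H*b + 2*I*√2 (V(b, H) = (H*b + 101*H) + √(-4 - 4) = (101*H + H*b) + √(-8) = (101*H + H*b) + 2*I*√2 = 101*H + H*b + 2*I*√2)
-10861 + V(-181, -2*(-4*3 - 6)) = -10861 + (101*(-2*(-4*3 - 6)) - 2*(-4*3 - 6)*(-181) + 2*I*√2) = -10861 + (101*(-2*(-12 - 6)) - 2*(-12 - 6)*(-181) + 2*I*√2) = -10861 + (101*(-2*(-18)) - 2*(-18)*(-181) + 2*I*√2) = -10861 + (101*36 + 36*(-181) + 2*I*√2) = -10861 + (3636 - 6516 + 2*I*√2) = -10861 + (-2880 + 2*I*√2) = -13741 + 2*I*√2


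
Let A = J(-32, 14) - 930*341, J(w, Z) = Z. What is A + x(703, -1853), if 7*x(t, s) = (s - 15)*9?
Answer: -2236624/7 ≈ -3.1952e+5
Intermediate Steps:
x(t, s) = -135/7 + 9*s/7 (x(t, s) = ((s - 15)*9)/7 = ((-15 + s)*9)/7 = (-135 + 9*s)/7 = -135/7 + 9*s/7)
A = -317116 (A = 14 - 930*341 = 14 - 317130 = -317116)
A + x(703, -1853) = -317116 + (-135/7 + (9/7)*(-1853)) = -317116 + (-135/7 - 16677/7) = -317116 - 16812/7 = -2236624/7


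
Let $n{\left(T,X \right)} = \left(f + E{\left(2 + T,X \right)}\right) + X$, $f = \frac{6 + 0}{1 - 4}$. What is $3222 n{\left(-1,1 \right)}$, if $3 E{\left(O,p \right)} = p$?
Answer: $-2148$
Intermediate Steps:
$E{\left(O,p \right)} = \frac{p}{3}$
$f = -2$ ($f = \frac{6}{-3} = 6 \left(- \frac{1}{3}\right) = -2$)
$n{\left(T,X \right)} = -2 + \frac{4 X}{3}$ ($n{\left(T,X \right)} = \left(-2 + \frac{X}{3}\right) + X = -2 + \frac{4 X}{3}$)
$3222 n{\left(-1,1 \right)} = 3222 \left(-2 + \frac{4}{3} \cdot 1\right) = 3222 \left(-2 + \frac{4}{3}\right) = 3222 \left(- \frac{2}{3}\right) = -2148$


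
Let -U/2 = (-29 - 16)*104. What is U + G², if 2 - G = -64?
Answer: 13716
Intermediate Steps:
G = 66 (G = 2 - 1*(-64) = 2 + 64 = 66)
U = 9360 (U = -2*(-29 - 16)*104 = -(-90)*104 = -2*(-4680) = 9360)
U + G² = 9360 + 66² = 9360 + 4356 = 13716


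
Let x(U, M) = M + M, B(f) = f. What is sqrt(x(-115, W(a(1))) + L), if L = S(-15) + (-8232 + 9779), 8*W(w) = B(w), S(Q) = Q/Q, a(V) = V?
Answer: sqrt(6193)/2 ≈ 39.348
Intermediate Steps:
S(Q) = 1
W(w) = w/8
x(U, M) = 2*M
L = 1548 (L = 1 + (-8232 + 9779) = 1 + 1547 = 1548)
sqrt(x(-115, W(a(1))) + L) = sqrt(2*((1/8)*1) + 1548) = sqrt(2*(1/8) + 1548) = sqrt(1/4 + 1548) = sqrt(6193/4) = sqrt(6193)/2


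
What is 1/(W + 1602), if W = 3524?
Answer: 1/5126 ≈ 0.00019508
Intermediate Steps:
1/(W + 1602) = 1/(3524 + 1602) = 1/5126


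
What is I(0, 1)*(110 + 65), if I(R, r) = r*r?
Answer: 175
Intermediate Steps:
I(R, r) = r²
I(0, 1)*(110 + 65) = 1²*(110 + 65) = 1*175 = 175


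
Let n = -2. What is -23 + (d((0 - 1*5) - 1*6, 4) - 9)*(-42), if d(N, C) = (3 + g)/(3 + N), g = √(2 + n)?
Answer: 1483/4 ≈ 370.75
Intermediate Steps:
g = 0 (g = √(2 - 2) = √0 = 0)
d(N, C) = 3/(3 + N) (d(N, C) = (3 + 0)/(3 + N) = 3/(3 + N))
-23 + (d((0 - 1*5) - 1*6, 4) - 9)*(-42) = -23 + (3/(3 + ((0 - 1*5) - 1*6)) - 9)*(-42) = -23 + (3/(3 + ((0 - 5) - 6)) - 9)*(-42) = -23 + (3/(3 + (-5 - 6)) - 9)*(-42) = -23 + (3/(3 - 11) - 9)*(-42) = -23 + (3/(-8) - 9)*(-42) = -23 + (3*(-⅛) - 9)*(-42) = -23 + (-3/8 - 9)*(-42) = -23 - 75/8*(-42) = -23 + 1575/4 = 1483/4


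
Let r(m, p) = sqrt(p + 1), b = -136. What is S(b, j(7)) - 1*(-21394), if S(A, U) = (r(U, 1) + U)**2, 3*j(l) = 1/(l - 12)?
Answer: 4814101/225 - 2*sqrt(2)/15 ≈ 21396.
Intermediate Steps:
r(m, p) = sqrt(1 + p)
j(l) = 1/(3*(-12 + l)) (j(l) = 1/(3*(l - 12)) = 1/(3*(-12 + l)))
S(A, U) = (U + sqrt(2))**2 (S(A, U) = (sqrt(1 + 1) + U)**2 = (sqrt(2) + U)**2 = (U + sqrt(2))**2)
S(b, j(7)) - 1*(-21394) = (1/(3*(-12 + 7)) + sqrt(2))**2 - 1*(-21394) = ((1/3)/(-5) + sqrt(2))**2 + 21394 = ((1/3)*(-1/5) + sqrt(2))**2 + 21394 = (-1/15 + sqrt(2))**2 + 21394 = 21394 + (-1/15 + sqrt(2))**2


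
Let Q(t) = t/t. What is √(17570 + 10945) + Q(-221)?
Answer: 1 + √28515 ≈ 169.86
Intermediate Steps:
Q(t) = 1
√(17570 + 10945) + Q(-221) = √(17570 + 10945) + 1 = √28515 + 1 = 1 + √28515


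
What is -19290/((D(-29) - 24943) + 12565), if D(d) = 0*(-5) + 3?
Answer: 1286/825 ≈ 1.5588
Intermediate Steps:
D(d) = 3 (D(d) = 0 + 3 = 3)
-19290/((D(-29) - 24943) + 12565) = -19290/((3 - 24943) + 12565) = -19290/(-24940 + 12565) = -19290/(-12375) = -19290*(-1/12375) = 1286/825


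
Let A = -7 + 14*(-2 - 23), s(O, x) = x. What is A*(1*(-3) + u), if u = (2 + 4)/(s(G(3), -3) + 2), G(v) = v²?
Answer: 3213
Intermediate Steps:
u = -6 (u = (2 + 4)/(-3 + 2) = 6/(-1) = 6*(-1) = -6)
A = -357 (A = -7 + 14*(-25) = -7 - 350 = -357)
A*(1*(-3) + u) = -357*(1*(-3) - 6) = -357*(-3 - 6) = -357*(-9) = 3213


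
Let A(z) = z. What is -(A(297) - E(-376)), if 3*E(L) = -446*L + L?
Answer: 166429/3 ≈ 55476.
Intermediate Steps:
E(L) = -445*L/3 (E(L) = (-446*L + L)/3 = (-445*L)/3 = -445*L/3)
-(A(297) - E(-376)) = -(297 - (-445)*(-376)/3) = -(297 - 1*167320/3) = -(297 - 167320/3) = -1*(-166429/3) = 166429/3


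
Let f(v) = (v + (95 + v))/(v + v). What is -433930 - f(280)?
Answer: -48600291/112 ≈ -4.3393e+5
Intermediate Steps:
f(v) = (95 + 2*v)/(2*v) (f(v) = (95 + 2*v)/((2*v)) = (95 + 2*v)*(1/(2*v)) = (95 + 2*v)/(2*v))
-433930 - f(280) = -433930 - (95/2 + 280)/280 = -433930 - 655/(280*2) = -433930 - 1*131/112 = -433930 - 131/112 = -48600291/112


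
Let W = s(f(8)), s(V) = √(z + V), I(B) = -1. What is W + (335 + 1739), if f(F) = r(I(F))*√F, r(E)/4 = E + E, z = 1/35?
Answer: 2074 + √(35 - 19600*√2)/35 ≈ 2074.0 + 4.7538*I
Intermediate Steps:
z = 1/35 ≈ 0.028571
r(E) = 8*E (r(E) = 4*(E + E) = 4*(2*E) = 8*E)
f(F) = -8*√F (f(F) = (8*(-1))*√F = -8*√F)
s(V) = √(1/35 + V)
W = √(35 - 19600*√2)/35 (W = √(35 + 1225*(-16*√2))/35 = √(35 - 19600*√2)/35 ≈ 4.7538*I)
W + (335 + 1739) = √(35 - 19600*√2)/35 + (335 + 1739) = √(35 - 19600*√2)/35 + 2074 = 2074 + √(35 - 19600*√2)/35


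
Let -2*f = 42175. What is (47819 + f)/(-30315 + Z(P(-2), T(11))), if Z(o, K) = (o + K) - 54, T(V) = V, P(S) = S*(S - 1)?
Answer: -53463/60704 ≈ -0.88072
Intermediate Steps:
P(S) = S*(-1 + S)
f = -42175/2 (f = -½*42175 = -42175/2 ≈ -21088.)
Z(o, K) = -54 + K + o (Z(o, K) = (K + o) - 54 = -54 + K + o)
(47819 + f)/(-30315 + Z(P(-2), T(11))) = (47819 - 42175/2)/(-30315 + (-54 + 11 - 2*(-1 - 2))) = 53463/(2*(-30315 + (-54 + 11 - 2*(-3)))) = 53463/(2*(-30315 + (-54 + 11 + 6))) = 53463/(2*(-30315 - 37)) = (53463/2)/(-30352) = (53463/2)*(-1/30352) = -53463/60704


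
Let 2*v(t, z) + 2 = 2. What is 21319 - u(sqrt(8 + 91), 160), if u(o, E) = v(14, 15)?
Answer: 21319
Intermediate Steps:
v(t, z) = 0 (v(t, z) = -1 + (1/2)*2 = -1 + 1 = 0)
u(o, E) = 0
21319 - u(sqrt(8 + 91), 160) = 21319 - 1*0 = 21319 + 0 = 21319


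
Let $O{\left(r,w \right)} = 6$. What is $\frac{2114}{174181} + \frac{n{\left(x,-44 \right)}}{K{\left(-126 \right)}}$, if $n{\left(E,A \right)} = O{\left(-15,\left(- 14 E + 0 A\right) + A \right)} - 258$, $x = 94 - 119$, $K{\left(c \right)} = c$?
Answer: $\frac{50068}{24883} \approx 2.0121$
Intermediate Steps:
$x = -25$ ($x = 94 - 119 = -25$)
$n{\left(E,A \right)} = -252$ ($n{\left(E,A \right)} = 6 - 258 = -252$)
$\frac{2114}{174181} + \frac{n{\left(x,-44 \right)}}{K{\left(-126 \right)}} = \frac{2114}{174181} - \frac{252}{-126} = 2114 \cdot \frac{1}{174181} - -2 = \frac{302}{24883} + 2 = \frac{50068}{24883}$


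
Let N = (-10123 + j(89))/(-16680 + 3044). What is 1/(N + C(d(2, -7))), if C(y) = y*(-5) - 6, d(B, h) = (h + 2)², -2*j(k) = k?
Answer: -3896/507471 ≈ -0.0076773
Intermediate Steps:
j(k) = -k/2
d(B, h) = (2 + h)²
N = 2905/3896 (N = (-10123 - ½*89)/(-16680 + 3044) = (-10123 - 89/2)/(-13636) = -20335/2*(-1/13636) = 2905/3896 ≈ 0.74564)
C(y) = -6 - 5*y (C(y) = -5*y - 6 = -6 - 5*y)
1/(N + C(d(2, -7))) = 1/(2905/3896 + (-6 - 5*(2 - 7)²)) = 1/(2905/3896 + (-6 - 5*(-5)²)) = 1/(2905/3896 + (-6 - 5*25)) = 1/(2905/3896 + (-6 - 125)) = 1/(2905/3896 - 131) = 1/(-507471/3896) = -3896/507471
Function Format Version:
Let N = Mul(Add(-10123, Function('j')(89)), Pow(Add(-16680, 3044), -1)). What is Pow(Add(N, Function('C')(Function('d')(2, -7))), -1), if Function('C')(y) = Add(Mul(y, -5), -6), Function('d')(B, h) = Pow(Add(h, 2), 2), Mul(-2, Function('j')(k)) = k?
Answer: Rational(-3896, 507471) ≈ -0.0076773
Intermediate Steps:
Function('j')(k) = Mul(Rational(-1, 2), k)
Function('d')(B, h) = Pow(Add(2, h), 2)
N = Rational(2905, 3896) (N = Mul(Add(-10123, Mul(Rational(-1, 2), 89)), Pow(Add(-16680, 3044), -1)) = Mul(Add(-10123, Rational(-89, 2)), Pow(-13636, -1)) = Mul(Rational(-20335, 2), Rational(-1, 13636)) = Rational(2905, 3896) ≈ 0.74564)
Function('C')(y) = Add(-6, Mul(-5, y)) (Function('C')(y) = Add(Mul(-5, y), -6) = Add(-6, Mul(-5, y)))
Pow(Add(N, Function('C')(Function('d')(2, -7))), -1) = Pow(Add(Rational(2905, 3896), Add(-6, Mul(-5, Pow(Add(2, -7), 2)))), -1) = Pow(Add(Rational(2905, 3896), Add(-6, Mul(-5, Pow(-5, 2)))), -1) = Pow(Add(Rational(2905, 3896), Add(-6, Mul(-5, 25))), -1) = Pow(Add(Rational(2905, 3896), Add(-6, -125)), -1) = Pow(Add(Rational(2905, 3896), -131), -1) = Pow(Rational(-507471, 3896), -1) = Rational(-3896, 507471)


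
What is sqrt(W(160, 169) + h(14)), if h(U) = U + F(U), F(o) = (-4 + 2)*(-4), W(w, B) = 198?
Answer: 2*sqrt(55) ≈ 14.832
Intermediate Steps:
F(o) = 8 (F(o) = -2*(-4) = 8)
h(U) = 8 + U (h(U) = U + 8 = 8 + U)
sqrt(W(160, 169) + h(14)) = sqrt(198 + (8 + 14)) = sqrt(198 + 22) = sqrt(220) = 2*sqrt(55)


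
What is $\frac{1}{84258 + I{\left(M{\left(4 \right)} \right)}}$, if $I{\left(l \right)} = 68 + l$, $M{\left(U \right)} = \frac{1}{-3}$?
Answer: $\frac{3}{252977} \approx 1.1859 \cdot 10^{-5}$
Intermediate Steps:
$M{\left(U \right)} = - \frac{1}{3}$
$\frac{1}{84258 + I{\left(M{\left(4 \right)} \right)}} = \frac{1}{84258 + \left(68 - \frac{1}{3}\right)} = \frac{1}{84258 + \frac{203}{3}} = \frac{1}{\frac{252977}{3}} = \frac{3}{252977}$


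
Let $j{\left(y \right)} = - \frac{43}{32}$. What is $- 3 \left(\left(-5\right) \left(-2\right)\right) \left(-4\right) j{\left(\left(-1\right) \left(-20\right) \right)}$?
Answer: $- \frac{645}{4} \approx -161.25$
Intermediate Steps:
$j{\left(y \right)} = - \frac{43}{32}$ ($j{\left(y \right)} = \left(-43\right) \frac{1}{32} = - \frac{43}{32}$)
$- 3 \left(\left(-5\right) \left(-2\right)\right) \left(-4\right) j{\left(\left(-1\right) \left(-20\right) \right)} = - 3 \left(\left(-5\right) \left(-2\right)\right) \left(-4\right) \left(- \frac{43}{32}\right) = \left(-3\right) 10 \left(-4\right) \left(- \frac{43}{32}\right) = \left(-30\right) \left(-4\right) \left(- \frac{43}{32}\right) = 120 \left(- \frac{43}{32}\right) = - \frac{645}{4}$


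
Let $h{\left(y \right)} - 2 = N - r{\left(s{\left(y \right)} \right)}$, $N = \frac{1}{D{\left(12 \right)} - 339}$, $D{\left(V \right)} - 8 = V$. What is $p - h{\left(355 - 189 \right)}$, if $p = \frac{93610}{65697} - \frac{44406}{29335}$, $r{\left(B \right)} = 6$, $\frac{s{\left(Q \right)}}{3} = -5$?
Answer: $\frac{2406419818507}{614783656905} \approx 3.9143$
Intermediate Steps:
$D{\left(V \right)} = 8 + V$
$s{\left(Q \right)} = -15$ ($s{\left(Q \right)} = 3 \left(-5\right) = -15$)
$N = - \frac{1}{319}$ ($N = \frac{1}{\left(8 + 12\right) - 339} = \frac{1}{20 - 339} = \frac{1}{-319} = - \frac{1}{319} \approx -0.0031348$)
$p = - \frac{171291632}{1927221495}$ ($p = 93610 \cdot \frac{1}{65697} - \frac{44406}{29335} = \frac{93610}{65697} - \frac{44406}{29335} = - \frac{171291632}{1927221495} \approx -0.08888$)
$h{\left(y \right)} = - \frac{1277}{319}$ ($h{\left(y \right)} = 2 - \frac{1915}{319} = - \frac{1277}{319}$)
$p - h{\left(355 - 189 \right)} = - \frac{171291632}{1927221495} - - \frac{1277}{319} = - \frac{171291632}{1927221495} + \frac{1277}{319} = \frac{2406419818507}{614783656905}$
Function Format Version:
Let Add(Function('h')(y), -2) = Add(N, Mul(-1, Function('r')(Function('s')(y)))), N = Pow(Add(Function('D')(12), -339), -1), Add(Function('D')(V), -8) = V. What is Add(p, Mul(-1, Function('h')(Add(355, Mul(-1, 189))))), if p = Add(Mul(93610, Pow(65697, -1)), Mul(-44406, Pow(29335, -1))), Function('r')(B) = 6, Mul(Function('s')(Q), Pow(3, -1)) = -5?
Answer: Rational(2406419818507, 614783656905) ≈ 3.9143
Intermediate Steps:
Function('D')(V) = Add(8, V)
Function('s')(Q) = -15 (Function('s')(Q) = Mul(3, -5) = -15)
N = Rational(-1, 319) (N = Pow(Add(Add(8, 12), -339), -1) = Pow(Add(20, -339), -1) = Pow(-319, -1) = Rational(-1, 319) ≈ -0.0031348)
p = Rational(-171291632, 1927221495) (p = Add(Mul(93610, Rational(1, 65697)), Mul(-44406, Rational(1, 29335))) = Add(Rational(93610, 65697), Rational(-44406, 29335)) = Rational(-171291632, 1927221495) ≈ -0.088880)
Function('h')(y) = Rational(-1277, 319) (Function('h')(y) = Add(2, Add(Rational(-1, 319), Mul(-1, 6))) = Add(2, Add(Rational(-1, 319), -6)) = Add(2, Rational(-1915, 319)) = Rational(-1277, 319))
Add(p, Mul(-1, Function('h')(Add(355, Mul(-1, 189))))) = Add(Rational(-171291632, 1927221495), Mul(-1, Rational(-1277, 319))) = Add(Rational(-171291632, 1927221495), Rational(1277, 319)) = Rational(2406419818507, 614783656905)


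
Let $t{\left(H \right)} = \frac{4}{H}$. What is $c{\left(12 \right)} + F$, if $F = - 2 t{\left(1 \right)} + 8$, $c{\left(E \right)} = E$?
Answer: $12$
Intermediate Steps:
$F = 0$ ($F = - 2 \cdot \frac{4}{1} + 8 = - 2 \cdot 4 \cdot 1 + 8 = \left(-2\right) 4 + 8 = -8 + 8 = 0$)
$c{\left(12 \right)} + F = 12 + 0 = 12$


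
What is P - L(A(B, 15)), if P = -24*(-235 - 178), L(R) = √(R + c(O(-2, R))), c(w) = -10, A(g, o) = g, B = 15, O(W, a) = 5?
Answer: 9912 - √5 ≈ 9909.8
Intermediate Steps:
L(R) = √(-10 + R) (L(R) = √(R - 10) = √(-10 + R))
P = 9912 (P = -24*(-413) = 9912)
P - L(A(B, 15)) = 9912 - √(-10 + 15) = 9912 - √5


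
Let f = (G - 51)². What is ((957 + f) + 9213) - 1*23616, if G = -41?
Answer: -4982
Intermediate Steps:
f = 8464 (f = (-41 - 51)² = (-92)² = 8464)
((957 + f) + 9213) - 1*23616 = ((957 + 8464) + 9213) - 1*23616 = (9421 + 9213) - 23616 = 18634 - 23616 = -4982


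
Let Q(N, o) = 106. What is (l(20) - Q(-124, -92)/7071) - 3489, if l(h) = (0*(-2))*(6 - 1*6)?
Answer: -24670825/7071 ≈ -3489.0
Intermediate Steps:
l(h) = 0 (l(h) = 0*(6 - 6) = 0*0 = 0)
(l(20) - Q(-124, -92)/7071) - 3489 = (0 - 106/7071) - 3489 = -106/7071 - 3489 = -24670825/7071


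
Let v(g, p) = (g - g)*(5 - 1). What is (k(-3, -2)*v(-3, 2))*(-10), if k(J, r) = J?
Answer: 0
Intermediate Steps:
v(g, p) = 0 (v(g, p) = 0*4 = 0)
(k(-3, -2)*v(-3, 2))*(-10) = -3*0*(-10) = 0*(-10) = 0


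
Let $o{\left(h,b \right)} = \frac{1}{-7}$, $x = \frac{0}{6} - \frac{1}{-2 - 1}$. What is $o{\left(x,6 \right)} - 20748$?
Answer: $- \frac{145237}{7} \approx -20748.0$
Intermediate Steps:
$x = \frac{1}{3}$ ($x = 0 \cdot \frac{1}{6} - \frac{1}{-3} = 0 - - \frac{1}{3} = 0 + \frac{1}{3} = \frac{1}{3} \approx 0.33333$)
$o{\left(h,b \right)} = - \frac{1}{7}$
$o{\left(x,6 \right)} - 20748 = - \frac{1}{7} - 20748 = - \frac{145237}{7}$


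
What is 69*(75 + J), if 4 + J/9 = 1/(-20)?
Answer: 53199/20 ≈ 2659.9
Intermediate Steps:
J = -729/20 (J = -36 + 9/(-20) = -36 + 9*(-1/20) = -36 - 9/20 = -729/20 ≈ -36.450)
69*(75 + J) = 69*(75 - 729/20) = 69*(771/20) = 53199/20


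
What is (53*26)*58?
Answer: 79924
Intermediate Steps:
(53*26)*58 = 1378*58 = 79924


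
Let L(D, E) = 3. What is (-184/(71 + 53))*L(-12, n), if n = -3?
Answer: -138/31 ≈ -4.4516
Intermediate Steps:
(-184/(71 + 53))*L(-12, n) = -184/(71 + 53)*3 = -184/124*3 = -184*1/124*3 = -46/31*3 = -138/31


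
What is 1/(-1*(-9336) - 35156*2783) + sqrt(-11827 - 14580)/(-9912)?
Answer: -1/71857060 - I*sqrt(26407)/9912 ≈ -1.3917e-8 - 0.016394*I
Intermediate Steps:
1/(-1*(-9336) - 35156*2783) + sqrt(-11827 - 14580)/(-9912) = (1/2783)/(9336 - 35156) + sqrt(-26407)*(-1/9912) = (1/2783)/(-25820) + (I*sqrt(26407))*(-1/9912) = -1/25820*1/2783 - I*sqrt(26407)/9912 = -1/71857060 - I*sqrt(26407)/9912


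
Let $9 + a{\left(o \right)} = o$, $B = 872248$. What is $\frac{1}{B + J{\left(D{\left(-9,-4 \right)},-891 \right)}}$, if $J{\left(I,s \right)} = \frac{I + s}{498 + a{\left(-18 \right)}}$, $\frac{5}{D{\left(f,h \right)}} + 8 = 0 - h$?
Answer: $\frac{1884}{1643311663} \approx 1.1465 \cdot 10^{-6}$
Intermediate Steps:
$D{\left(f,h \right)} = \frac{5}{-8 - h}$ ($D{\left(f,h \right)} = \frac{5}{-8 + \left(0 - h\right)} = \frac{5}{-8 - h}$)
$a{\left(o \right)} = -9 + o$
$J{\left(I,s \right)} = \frac{I}{471} + \frac{s}{471}$ ($J{\left(I,s \right)} = \frac{I + s}{498 - 27} = \frac{I + s}{471} = \left(I + s\right) \frac{1}{471} = \frac{I}{471} + \frac{s}{471}$)
$\frac{1}{B + J{\left(D{\left(-9,-4 \right)},-891 \right)}} = \frac{1}{872248 + \left(\frac{\left(-5\right) \frac{1}{8 - 4}}{471} + \frac{1}{471} \left(-891\right)\right)} = \frac{1}{872248 - \left(\frac{297}{157} - \frac{\left(-5\right) \frac{1}{4}}{471}\right)} = \frac{1}{872248 + \left(\frac{1}{471} \left(- \frac{5}{4}\right) - \frac{297}{157}\right)} = \frac{1}{872248 - \frac{3569}{1884}} = \frac{1}{\frac{1643311663}{1884}} = \frac{1884}{1643311663}$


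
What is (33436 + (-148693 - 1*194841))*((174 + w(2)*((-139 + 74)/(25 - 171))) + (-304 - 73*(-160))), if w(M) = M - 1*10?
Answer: -261378503220/73 ≈ -3.5805e+9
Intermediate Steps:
w(M) = -10 + M (w(M) = M - 10 = -10 + M)
(33436 + (-148693 - 1*194841))*((174 + w(2)*((-139 + 74)/(25 - 171))) + (-304 - 73*(-160))) = (33436 + (-148693 - 1*194841))*((174 + (-10 + 2)*((-139 + 74)/(25 - 171))) + (-304 - 73*(-160))) = (33436 + (-148693 - 194841))*((174 - (-520)/(-146)) + (-304 + 11680)) = (33436 - 343534)*((174 - (-520)*(-1)/146) + 11376) = -310098*((174 - 8*65/146) + 11376) = -310098*((174 - 260/73) + 11376) = -310098*(12442/73 + 11376) = -310098*842890/73 = -261378503220/73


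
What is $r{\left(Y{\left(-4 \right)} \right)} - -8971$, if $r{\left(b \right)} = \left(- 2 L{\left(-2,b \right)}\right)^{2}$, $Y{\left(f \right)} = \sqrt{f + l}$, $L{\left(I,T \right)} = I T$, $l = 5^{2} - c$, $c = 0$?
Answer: $9307$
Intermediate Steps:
$l = 25$ ($l = 5^{2} - 0 = 25 + 0 = 25$)
$Y{\left(f \right)} = \sqrt{25 + f}$ ($Y{\left(f \right)} = \sqrt{f + 25} = \sqrt{25 + f}$)
$r{\left(b \right)} = 16 b^{2}$ ($r{\left(b \right)} = \left(- 2 \left(- 2 b\right)\right)^{2} = \left(4 b\right)^{2} = 16 b^{2}$)
$r{\left(Y{\left(-4 \right)} \right)} - -8971 = 16 \left(\sqrt{25 - 4}\right)^{2} - -8971 = 16 \left(\sqrt{21}\right)^{2} + 8971 = 16 \cdot 21 + 8971 = 336 + 8971 = 9307$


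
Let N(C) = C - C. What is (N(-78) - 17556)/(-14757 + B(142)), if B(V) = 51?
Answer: 154/129 ≈ 1.1938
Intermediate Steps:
N(C) = 0
(N(-78) - 17556)/(-14757 + B(142)) = (0 - 17556)/(-14757 + 51) = -17556/(-14706) = -17556*(-1/14706) = 154/129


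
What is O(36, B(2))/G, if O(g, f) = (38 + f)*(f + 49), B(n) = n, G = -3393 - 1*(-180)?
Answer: -40/63 ≈ -0.63492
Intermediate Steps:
G = -3213 (G = -3393 + 180 = -3213)
O(g, f) = (38 + f)*(49 + f)
O(36, B(2))/G = (1862 + 2² + 87*2)/(-3213) = (1862 + 4 + 174)*(-1/3213) = 2040*(-1/3213) = -40/63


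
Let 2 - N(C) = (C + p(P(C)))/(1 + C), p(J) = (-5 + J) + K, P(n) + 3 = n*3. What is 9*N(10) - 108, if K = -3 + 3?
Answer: -1278/11 ≈ -116.18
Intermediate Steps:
K = 0
P(n) = -3 + 3*n (P(n) = -3 + n*3 = -3 + 3*n)
p(J) = -5 + J (p(J) = (-5 + J) + 0 = -5 + J)
N(C) = 2 - (-8 + 4*C)/(1 + C) (N(C) = 2 - (C + (-5 + (-3 + 3*C)))/(1 + C) = 2 - (C + (-8 + 3*C))/(1 + C) = 2 - (-8 + 4*C)/(1 + C))
9*N(10) - 108 = 9*(2*(5 - 1*10)/(1 + 10)) - 108 = 9*(2*(5 - 10)/11) - 108 = 9*(2*(1/11)*(-5)) - 108 = 9*(-10/11) - 108 = -90/11 - 108 = -1278/11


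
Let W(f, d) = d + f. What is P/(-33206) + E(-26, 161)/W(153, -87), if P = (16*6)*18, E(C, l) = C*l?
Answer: -34778591/547899 ≈ -63.476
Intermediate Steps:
P = 1728 (P = 96*18 = 1728)
P/(-33206) + E(-26, 161)/W(153, -87) = 1728/(-33206) + (-26*161)/(-87 + 153) = 1728*(-1/33206) - 4186/66 = -864/16603 - 4186*1/66 = -864/16603 - 2093/33 = -34778591/547899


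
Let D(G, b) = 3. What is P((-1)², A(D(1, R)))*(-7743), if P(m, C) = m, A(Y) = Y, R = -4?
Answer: -7743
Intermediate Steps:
P((-1)², A(D(1, R)))*(-7743) = (-1)²*(-7743) = 1*(-7743) = -7743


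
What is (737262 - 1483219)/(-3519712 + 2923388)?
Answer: 745957/596324 ≈ 1.2509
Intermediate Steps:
(737262 - 1483219)/(-3519712 + 2923388) = -745957/(-596324) = -745957*(-1/596324) = 745957/596324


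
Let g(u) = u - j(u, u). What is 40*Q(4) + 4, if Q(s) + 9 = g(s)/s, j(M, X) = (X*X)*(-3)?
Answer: 164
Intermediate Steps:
j(M, X) = -3*X² (j(M, X) = X²*(-3) = -3*X²)
g(u) = u + 3*u² (g(u) = u - (-3)*u² = u + 3*u²)
Q(s) = -8 + 3*s (Q(s) = -9 + (s*(1 + 3*s))/s = -9 + (1 + 3*s) = -8 + 3*s)
40*Q(4) + 4 = 40*(-8 + 3*4) + 4 = 40*(-8 + 12) + 4 = 40*4 + 4 = 160 + 4 = 164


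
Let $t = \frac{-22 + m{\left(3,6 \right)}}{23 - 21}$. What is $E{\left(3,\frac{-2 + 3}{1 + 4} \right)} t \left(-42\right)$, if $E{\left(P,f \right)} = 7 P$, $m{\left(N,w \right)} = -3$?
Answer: $11025$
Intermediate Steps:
$t = - \frac{25}{2}$ ($t = \frac{-22 - 3}{23 - 21} = - \frac{25}{2} \approx -12.5$)
$E{\left(3,\frac{-2 + 3}{1 + 4} \right)} t \left(-42\right) = 7 \cdot 3 \left(- \frac{25}{2}\right) \left(-42\right) = 21 \left(- \frac{25}{2}\right) \left(-42\right) = \left(- \frac{525}{2}\right) \left(-42\right) = 11025$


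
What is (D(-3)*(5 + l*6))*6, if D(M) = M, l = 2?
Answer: -306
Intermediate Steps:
(D(-3)*(5 + l*6))*6 = -3*(5 + 2*6)*6 = -3*(5 + 12)*6 = -3*17*6 = -51*6 = -306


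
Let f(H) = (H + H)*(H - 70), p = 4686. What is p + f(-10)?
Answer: 6286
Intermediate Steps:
f(H) = 2*H*(-70 + H) (f(H) = (2*H)*(-70 + H) = 2*H*(-70 + H))
p + f(-10) = 4686 + 2*(-10)*(-70 - 10) = 4686 + 2*(-10)*(-80) = 4686 + 1600 = 6286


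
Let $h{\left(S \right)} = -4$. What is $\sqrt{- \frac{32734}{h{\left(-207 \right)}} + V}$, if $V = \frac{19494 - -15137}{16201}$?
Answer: $\frac{\sqrt{8594015801658}}{32402} \approx 90.474$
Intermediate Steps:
$V = \frac{34631}{16201}$ ($V = \left(19494 + 15137\right) \frac{1}{16201} = 34631 \cdot \frac{1}{16201} = \frac{34631}{16201} \approx 2.1376$)
$\sqrt{- \frac{32734}{h{\left(-207 \right)}} + V} = \sqrt{- \frac{32734}{-4} + \frac{34631}{16201}} = \sqrt{\left(-32734\right) \left(- \frac{1}{4}\right) + \frac{34631}{16201}} = \sqrt{\frac{16367}{2} + \frac{34631}{16201}} = \sqrt{\frac{265231029}{32402}} = \frac{\sqrt{8594015801658}}{32402}$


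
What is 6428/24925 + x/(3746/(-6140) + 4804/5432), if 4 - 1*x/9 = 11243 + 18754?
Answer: -7012544403414773/7125658700 ≈ -9.8413e+5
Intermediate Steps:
x = -269937 (x = 36 - 9*(11243 + 18754) = 36 - 9*29997 = 36 - 269973 = -269937)
6428/24925 + x/(3746/(-6140) + 4804/5432) = 6428/24925 - 269937/(3746/(-6140) + 4804/5432) = 6428*(1/24925) - 269937/(3746*(-1/6140) + 4804*(1/5432)) = 6428/24925 - 269937/(-1873/3070 + 1201/1358) = 6428/24925 - 269937/285884/1042265 = 6428/24925 - 269937*1042265/285884 = 6428/24925 - 281345887305/285884 = -7012544403414773/7125658700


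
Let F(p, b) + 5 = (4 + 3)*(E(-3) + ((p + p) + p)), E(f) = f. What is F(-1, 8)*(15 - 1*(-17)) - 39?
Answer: -1543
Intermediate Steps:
F(p, b) = -26 + 21*p (F(p, b) = -5 + (4 + 3)*(-3 + ((p + p) + p)) = -5 + 7*(-3 + (2*p + p)) = -5 + 7*(-3 + 3*p) = -5 + (-21 + 21*p) = -26 + 21*p)
F(-1, 8)*(15 - 1*(-17)) - 39 = (-26 + 21*(-1))*(15 - 1*(-17)) - 39 = (-26 - 21)*(15 + 17) - 39 = -47*32 - 39 = -1504 - 39 = -1543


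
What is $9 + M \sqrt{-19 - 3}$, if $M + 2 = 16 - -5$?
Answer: $9 + 19 i \sqrt{22} \approx 9.0 + 89.118 i$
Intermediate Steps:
$M = 19$ ($M = -2 + \left(16 - -5\right) = -2 + \left(16 + 5\right) = -2 + 21 = 19$)
$9 + M \sqrt{-19 - 3} = 9 + 19 \sqrt{-19 - 3} = 9 + 19 \sqrt{-22} = 9 + 19 i \sqrt{22}$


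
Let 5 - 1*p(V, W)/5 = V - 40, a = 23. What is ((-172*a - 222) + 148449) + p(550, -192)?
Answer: 141746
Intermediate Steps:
p(V, W) = 225 - 5*V (p(V, W) = 25 - 5*(V - 40) = 25 - 5*(-40 + V) = 25 + (200 - 5*V) = 225 - 5*V)
((-172*a - 222) + 148449) + p(550, -192) = ((-172*23 - 222) + 148449) + (225 - 5*550) = ((-3956 - 222) + 148449) + (225 - 2750) = (-4178 + 148449) - 2525 = 144271 - 2525 = 141746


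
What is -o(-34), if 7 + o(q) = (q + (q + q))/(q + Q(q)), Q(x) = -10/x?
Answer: 759/191 ≈ 3.9738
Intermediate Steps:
o(q) = -7 + 3*q/(q - 10/q) (o(q) = -7 + (q + (q + q))/(q - 10/q) = -7 + (q + 2*q)/(q - 10/q) = -7 + (3*q)/(q - 10/q) = -7 + 3*q/(q - 10/q))
-o(-34) = -2*(35 - 2*(-34)²)/(-10 + (-34)²) = -2*(35 - 2*1156)/(-10 + 1156) = -2*(35 - 2312)/1146 = -2*(-2277)/1146 = -1*(-759/191) = 759/191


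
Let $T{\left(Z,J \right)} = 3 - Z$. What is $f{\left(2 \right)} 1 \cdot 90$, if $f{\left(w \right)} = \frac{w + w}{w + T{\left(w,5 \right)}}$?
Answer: $120$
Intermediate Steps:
$f{\left(w \right)} = \frac{2 w}{3}$ ($f{\left(w \right)} = \frac{w + w}{w - \left(-3 + w\right)} = \frac{2 w}{3}$)
$f{\left(2 \right)} 1 \cdot 90 = \frac{2}{3} \cdot 2 \cdot 1 \cdot 90 = \frac{4}{3} \cdot 1 \cdot 90 = \frac{4}{3} \cdot 90 = 120$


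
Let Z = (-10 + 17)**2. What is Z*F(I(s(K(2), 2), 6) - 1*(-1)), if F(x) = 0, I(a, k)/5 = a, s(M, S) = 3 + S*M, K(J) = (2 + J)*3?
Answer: 0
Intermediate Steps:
K(J) = 6 + 3*J
s(M, S) = 3 + M*S
I(a, k) = 5*a
Z = 49 (Z = 7**2 = 49)
Z*F(I(s(K(2), 2), 6) - 1*(-1)) = 49*0 = 0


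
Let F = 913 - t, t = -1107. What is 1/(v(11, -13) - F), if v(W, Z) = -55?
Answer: -1/2075 ≈ -0.00048193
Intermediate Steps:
F = 2020 (F = 913 - 1*(-1107) = 913 + 1107 = 2020)
1/(v(11, -13) - F) = 1/(-55 - 1*2020) = 1/(-55 - 2020) = 1/(-2075) = -1/2075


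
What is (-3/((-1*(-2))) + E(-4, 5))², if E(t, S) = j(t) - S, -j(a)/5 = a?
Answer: 729/4 ≈ 182.25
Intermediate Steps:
j(a) = -5*a
E(t, S) = -S - 5*t (E(t, S) = -5*t - S = -S - 5*t)
(-3/((-1*(-2))) + E(-4, 5))² = (-3/((-1*(-2))) + (-1*5 - 5*(-4)))² = (-3/2 + (-5 + 20))² = (-3*½ + 15)² = (-3/2 + 15)² = (27/2)² = 729/4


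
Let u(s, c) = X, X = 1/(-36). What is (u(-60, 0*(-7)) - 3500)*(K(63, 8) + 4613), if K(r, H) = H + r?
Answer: -147547171/9 ≈ -1.6394e+7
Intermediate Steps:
X = -1/36 ≈ -0.027778
u(s, c) = -1/36
(u(-60, 0*(-7)) - 3500)*(K(63, 8) + 4613) = (-1/36 - 3500)*((8 + 63) + 4613) = -126001*(71 + 4613)/36 = -126001/36*4684 = -147547171/9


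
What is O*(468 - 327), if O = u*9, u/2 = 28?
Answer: 71064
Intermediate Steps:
u = 56 (u = 2*28 = 56)
O = 504 (O = 56*9 = 504)
O*(468 - 327) = 504*(468 - 327) = 504*141 = 71064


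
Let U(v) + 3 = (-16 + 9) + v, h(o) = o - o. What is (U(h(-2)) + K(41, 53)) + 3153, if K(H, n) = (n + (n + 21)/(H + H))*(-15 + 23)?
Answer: 146543/41 ≈ 3574.2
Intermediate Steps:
h(o) = 0
K(H, n) = 8*n + 4*(21 + n)/H (K(H, n) = (n + (21 + n)/((2*H)))*8 = (n + (21 + n)*(1/(2*H)))*8 = (n + (21 + n)/(2*H))*8 = 8*n + 4*(21 + n)/H)
U(v) = -10 + v (U(v) = -3 + ((-16 + 9) + v) = -3 + (-7 + v) = -10 + v)
(U(h(-2)) + K(41, 53)) + 3153 = ((-10 + 0) + 4*(21 + 53 + 2*41*53)/41) + 3153 = (-10 + 4*(1/41)*(21 + 53 + 4346)) + 3153 = (-10 + 4*(1/41)*4420) + 3153 = (-10 + 17680/41) + 3153 = 17270/41 + 3153 = 146543/41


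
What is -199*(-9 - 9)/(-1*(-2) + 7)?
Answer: 398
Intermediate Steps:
-199*(-9 - 9)/(-1*(-2) + 7) = -(-3582)/(2 + 7) = -(-3582)/9 = -199*(-2) = 398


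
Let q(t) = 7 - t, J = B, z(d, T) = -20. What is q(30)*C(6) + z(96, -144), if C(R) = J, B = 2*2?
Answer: -112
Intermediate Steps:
B = 4
J = 4
C(R) = 4
q(30)*C(6) + z(96, -144) = (7 - 1*30)*4 - 20 = (7 - 30)*4 - 20 = -23*4 - 20 = -92 - 20 = -112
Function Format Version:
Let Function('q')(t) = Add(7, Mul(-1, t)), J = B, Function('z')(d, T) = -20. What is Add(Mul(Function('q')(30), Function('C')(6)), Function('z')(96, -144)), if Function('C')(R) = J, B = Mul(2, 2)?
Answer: -112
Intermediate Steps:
B = 4
J = 4
Function('C')(R) = 4
Add(Mul(Function('q')(30), Function('C')(6)), Function('z')(96, -144)) = Add(Mul(Add(7, Mul(-1, 30)), 4), -20) = Add(Mul(Add(7, -30), 4), -20) = Add(Mul(-23, 4), -20) = Add(-92, -20) = -112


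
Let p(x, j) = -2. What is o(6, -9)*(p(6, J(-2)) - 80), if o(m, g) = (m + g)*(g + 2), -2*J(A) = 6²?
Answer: -1722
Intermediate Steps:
J(A) = -18 (J(A) = -½*6² = -½*36 = -18)
o(m, g) = (2 + g)*(g + m) (o(m, g) = (g + m)*(2 + g) = (2 + g)*(g + m))
o(6, -9)*(p(6, J(-2)) - 80) = ((-9)² + 2*(-9) + 2*6 - 9*6)*(-2 - 80) = (81 - 18 + 12 - 54)*(-82) = 21*(-82) = -1722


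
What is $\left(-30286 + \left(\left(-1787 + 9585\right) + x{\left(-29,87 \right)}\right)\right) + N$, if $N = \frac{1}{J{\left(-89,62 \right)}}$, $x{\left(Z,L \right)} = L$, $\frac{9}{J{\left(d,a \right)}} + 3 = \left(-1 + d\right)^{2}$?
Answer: $- \frac{64504}{3} \approx -21501.0$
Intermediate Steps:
$J{\left(d,a \right)} = \frac{9}{-3 + \left(-1 + d\right)^{2}}$
$N = \frac{2699}{3}$ ($N = \frac{1}{9 \frac{1}{-3 + \left(-1 - 89\right)^{2}}} = \frac{1}{9 \frac{1}{-3 + \left(-90\right)^{2}}} = \frac{1}{9 \frac{1}{-3 + 8100}} = \frac{1}{9 \cdot \frac{1}{8097}} = \frac{1}{\frac{3}{2699}} = \frac{2699}{3} \approx 899.67$)
$\left(-30286 + \left(\left(-1787 + 9585\right) + x{\left(-29,87 \right)}\right)\right) + N = \left(-30286 + \left(\left(-1787 + 9585\right) + 87\right)\right) + \frac{2699}{3} = \left(-30286 + \left(7798 + 87\right)\right) + \frac{2699}{3} = \left(-30286 + 7885\right) + \frac{2699}{3} = -22401 + \frac{2699}{3} = - \frac{64504}{3}$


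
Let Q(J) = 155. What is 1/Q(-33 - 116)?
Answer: 1/155 ≈ 0.0064516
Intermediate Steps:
1/Q(-33 - 116) = 1/155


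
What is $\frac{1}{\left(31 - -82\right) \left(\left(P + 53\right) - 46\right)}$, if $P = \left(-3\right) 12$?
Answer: $- \frac{1}{3277} \approx -0.00030516$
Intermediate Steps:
$P = -36$
$\frac{1}{\left(31 - -82\right) \left(\left(P + 53\right) - 46\right)} = \frac{1}{\left(31 - -82\right) \left(\left(-36 + 53\right) - 46\right)} = \frac{1}{\left(31 + 82\right) \left(17 - 46\right)} = \frac{1}{113 \left(-29\right)} = \frac{1}{-3277} = - \frac{1}{3277}$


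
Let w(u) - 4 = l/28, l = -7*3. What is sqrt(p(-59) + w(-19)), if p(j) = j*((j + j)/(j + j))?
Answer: I*sqrt(223)/2 ≈ 7.4666*I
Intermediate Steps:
l = -21
w(u) = 13/4 (w(u) = 4 - 21/28 = 4 - 21*1/28 = 4 - 3/4 = 13/4)
p(j) = j (p(j) = j*((2*j)/((2*j))) = j*((2*j)*(1/(2*j))) = j*1 = j)
sqrt(p(-59) + w(-19)) = sqrt(-59 + 13/4) = sqrt(-223/4) = I*sqrt(223)/2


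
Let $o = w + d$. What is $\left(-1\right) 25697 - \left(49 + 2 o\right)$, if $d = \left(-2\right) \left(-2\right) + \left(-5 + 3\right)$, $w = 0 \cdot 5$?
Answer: $-25750$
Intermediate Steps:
$w = 0$
$d = 2$ ($d = 4 - 2 = 2$)
$o = 2$ ($o = 0 + 2 = 2$)
$\left(-1\right) 25697 - \left(49 + 2 o\right) = \left(-1\right) 25697 - 53 = -25697 - 53 = -25750$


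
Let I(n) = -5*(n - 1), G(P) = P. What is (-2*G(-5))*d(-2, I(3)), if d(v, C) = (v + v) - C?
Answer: 60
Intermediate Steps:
I(n) = 5 - 5*n (I(n) = -5*(-1 + n) = 5 - 5*n)
d(v, C) = -C + 2*v (d(v, C) = 2*v - C = -C + 2*v)
(-2*G(-5))*d(-2, I(3)) = (-2*(-5))*(-(5 - 5*3) + 2*(-2)) = 10*(-(5 - 15) - 4) = 10*(-1*(-10) - 4) = 10*(10 - 4) = 10*6 = 60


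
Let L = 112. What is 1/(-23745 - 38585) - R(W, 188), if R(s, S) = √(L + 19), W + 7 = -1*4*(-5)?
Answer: -1/62330 - √131 ≈ -11.446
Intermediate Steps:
W = 13 (W = -7 - 1*4*(-5) = -7 - 4*(-5) = -7 + 20 = 13)
R(s, S) = √131 (R(s, S) = √(112 + 19) = √131)
1/(-23745 - 38585) - R(W, 188) = 1/(-23745 - 38585) - √131 = 1/(-62330) - √131 = -1/62330 - √131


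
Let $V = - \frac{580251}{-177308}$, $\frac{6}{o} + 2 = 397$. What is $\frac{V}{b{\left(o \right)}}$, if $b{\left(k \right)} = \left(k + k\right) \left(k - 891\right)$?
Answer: $- \frac{4311126775}{35658057264} \approx -0.1209$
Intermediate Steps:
$o = \frac{6}{395}$ ($o = \frac{6}{-2 + 397} = \frac{6}{395} \approx 0.01519$)
$V = \frac{580251}{177308}$ ($V = \left(-580251\right) \left(- \frac{1}{177308}\right) = \frac{580251}{177308} \approx 3.2726$)
$b{\left(k \right)} = 2 k \left(-891 + k\right)$
$\frac{V}{b{\left(o \right)}} = \frac{580251}{177308 \cdot 2 \cdot \frac{6}{395} \left(-891 + \frac{6}{395}\right)} = \frac{580251}{177308 \cdot 2 \cdot \frac{6}{395} \left(- \frac{351939}{395}\right)} = \frac{580251}{177308 \left(- \frac{4223268}{156025}\right)} = \frac{580251}{177308} \left(- \frac{156025}{4223268}\right) = - \frac{4311126775}{35658057264}$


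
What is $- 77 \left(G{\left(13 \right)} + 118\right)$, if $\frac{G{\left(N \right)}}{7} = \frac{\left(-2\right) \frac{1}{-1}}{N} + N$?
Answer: $- \frac{210287}{13} \approx -16176.0$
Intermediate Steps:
$G{\left(N \right)} = 7 N + \frac{14}{N}$ ($G{\left(N \right)} = 7 \left(\frac{\left(-2\right) \frac{1}{-1}}{N} + N\right) = 7 \left(\frac{\left(-2\right) \left(-1\right)}{N} + N\right) = 7 \left(\frac{2}{N} + N\right) = 7 \left(N + \frac{2}{N}\right) = 7 N + \frac{14}{N}$)
$- 77 \left(G{\left(13 \right)} + 118\right) = - 77 \left(\left(7 \cdot 13 + \frac{14}{13}\right) + 118\right) = - 77 \left(\left(91 + 14 \cdot \frac{1}{13}\right) + 118\right) = - 77 \left(\left(91 + \frac{14}{13}\right) + 118\right) = - 77 \left(\frac{1197}{13} + 118\right) = \left(-77\right) \frac{2731}{13} = - \frac{210287}{13}$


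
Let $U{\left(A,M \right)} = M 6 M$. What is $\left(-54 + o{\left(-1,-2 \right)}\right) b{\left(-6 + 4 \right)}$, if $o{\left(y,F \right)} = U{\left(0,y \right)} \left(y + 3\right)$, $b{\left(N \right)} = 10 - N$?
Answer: $-504$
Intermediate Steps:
$U{\left(A,M \right)} = 6 M^{2}$ ($U{\left(A,M \right)} = 6 M M = 6 M^{2}$)
$o{\left(y,F \right)} = 6 y^{2} \left(3 + y\right)$ ($o{\left(y,F \right)} = 6 y^{2} \left(y + 3\right) = 6 y^{2} \left(3 + y\right)$)
$\left(-54 + o{\left(-1,-2 \right)}\right) b{\left(-6 + 4 \right)} = \left(-54 + 6 \left(-1\right)^{2} \left(3 - 1\right)\right) \left(10 - \left(-6 + 4\right)\right) = \left(-54 + 6 \cdot 1 \cdot 2\right) \left(10 - -2\right) = \left(-54 + 12\right) \left(10 + 2\right) = \left(-42\right) 12 = -504$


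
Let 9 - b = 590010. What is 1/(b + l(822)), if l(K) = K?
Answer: -1/589179 ≈ -1.6973e-6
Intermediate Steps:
b = -590001 (b = 9 - 1*590010 = 9 - 590010 = -590001)
1/(b + l(822)) = 1/(-590001 + 822) = 1/(-589179) = -1/589179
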